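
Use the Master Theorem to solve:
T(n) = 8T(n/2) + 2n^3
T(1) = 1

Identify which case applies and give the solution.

a=8, b=2, f(n)=2n^3. log_2(8) = 3. Since c=3 = 3, Case 2 applies: T(n) = Θ(n^log_b(a) · log n) = O(n^3 log n).

Answer: O(n^3 log n) - Case 2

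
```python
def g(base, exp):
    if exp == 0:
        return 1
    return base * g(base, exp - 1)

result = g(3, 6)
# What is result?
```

g(3, 6) = 3 * 3 * 3 * 3 * 3 * 3 = 729

Answer: 729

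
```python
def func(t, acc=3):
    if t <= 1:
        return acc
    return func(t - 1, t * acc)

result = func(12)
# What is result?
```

Accumulator trace (n, acc): (12, 3) -> (11, 36) -> (10, 396) -> (9, 3960) -> (8, 35640) -> (7, 285120) -> (6, 1995840) -> (5, 11975040) -> (4, 59875200) -> (3, 239500800) -> (2, 718502400) -> (1, 1437004800) -> return 1437004800

Answer: 1437004800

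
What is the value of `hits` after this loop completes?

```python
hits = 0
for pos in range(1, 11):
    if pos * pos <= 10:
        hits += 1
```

Count numbers where pos² ≤ 10
`hits` takes the values: 0 → 1 → 2 → 3

Answer: 3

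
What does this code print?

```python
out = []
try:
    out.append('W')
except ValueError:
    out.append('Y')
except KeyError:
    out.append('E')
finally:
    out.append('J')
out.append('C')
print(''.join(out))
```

Execution trace: 'W' (try body, no exception) → 'J' (finally) → 'C' (after the try/except). Output: WJC

Answer: WJC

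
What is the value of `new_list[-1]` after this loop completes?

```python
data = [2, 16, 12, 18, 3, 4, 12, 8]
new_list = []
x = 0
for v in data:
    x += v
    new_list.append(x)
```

Cumulative sum ends at 75
`new_list` takes the values: [] → [2] → [2, 18] → [2, 18, 30] → [2, 18, 30, 48] → [2, 18, 30, 48, 51] → [2, 18, 30, 48, 51, 55] → [2, 18, 30, 48, 51, 55, 67] → [2, 18, 30, 48, 51, 55, 67, 75]
So `new_list[-1]` = 75

Answer: 75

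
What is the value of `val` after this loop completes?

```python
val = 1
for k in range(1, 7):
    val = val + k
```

Start at 1, add 1 through 6
`val` takes the values: 1 → 2 → 4 → 7 → 11 → 16 → 22

Answer: 22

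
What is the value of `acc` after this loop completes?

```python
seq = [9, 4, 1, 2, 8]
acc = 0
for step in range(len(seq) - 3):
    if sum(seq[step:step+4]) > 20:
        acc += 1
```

Count windows with sum > 20
`acc` takes the values: 0

Answer: 0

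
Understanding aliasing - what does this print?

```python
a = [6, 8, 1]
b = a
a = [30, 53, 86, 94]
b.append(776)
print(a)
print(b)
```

Key concept: rebinding vs mutation: a is rebound to a new list, b still points at the original.
Step by step:
`a = [6, 8, 1]` → a = [6, 8, 1]
`b = a` → b = [6, 8, 1] (same object as a)
`a = [30, 53, 86, 94]` → a = [30, 53, 86, 94]
`b.append(776)` → b = [6, 8, 1, 776]
`print(a)` → prints [30, 53, 86, 94]
`print(b)` → prints [6, 8, 1, 776]

Answer:
[30, 53, 86, 94]
[6, 8, 1, 776]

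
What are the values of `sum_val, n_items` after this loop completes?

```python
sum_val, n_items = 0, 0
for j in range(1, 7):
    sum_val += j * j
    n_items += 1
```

Sum of squares and count
`sum_val, n_items` takes the values: (0, 0) → (1, 0) → (1, 1) → (5, 1) → (5, 2) → (14, 2) → (14, 3) → (30, 3) → (30, 4) → (55, 4) → (55, 5) → (91, 5) → (91, 6)

Answer: 91, 6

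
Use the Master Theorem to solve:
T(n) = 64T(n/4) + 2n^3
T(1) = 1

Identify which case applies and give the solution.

a=64, b=4, f(n)=2n^3. log_4(64) = 3. Since c=3 = 3, Case 2 applies: T(n) = Θ(n^log_b(a) · log n) = O(n^3 log n).

Answer: O(n^3 log n) - Case 2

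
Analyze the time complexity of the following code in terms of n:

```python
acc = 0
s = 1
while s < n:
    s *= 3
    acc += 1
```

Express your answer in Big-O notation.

Each loop level contributes: log n. Multiplying the contributions gives O(log n).

Answer: O(log n)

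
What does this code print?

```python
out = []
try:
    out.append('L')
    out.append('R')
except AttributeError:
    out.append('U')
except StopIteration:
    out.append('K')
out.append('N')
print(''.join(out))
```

Execution trace: 'L' (try body) → 'R' (try body, no exception) → 'N' (after the try/except). Output: LRN

Answer: LRN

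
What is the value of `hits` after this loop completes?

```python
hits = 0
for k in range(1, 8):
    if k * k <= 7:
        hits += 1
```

Count numbers where k² ≤ 7
`hits` takes the values: 0 → 1 → 2

Answer: 2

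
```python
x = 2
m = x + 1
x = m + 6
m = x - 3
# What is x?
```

Trace:
`x = 2` → x = 2
`m = x + 1` → m = 3
`x = m + 6` → x = 9
`m = x - 3` → m = 6
So x = 9

Answer: 9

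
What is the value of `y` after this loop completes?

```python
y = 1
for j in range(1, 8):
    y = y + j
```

Start at 1, add 1 through 7
`y` takes the values: 1 → 2 → 4 → 7 → 11 → 16 → 22 → 29

Answer: 29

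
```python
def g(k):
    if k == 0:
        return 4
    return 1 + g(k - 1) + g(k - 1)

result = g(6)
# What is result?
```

g(k) = 1 + 2·g(k-1), g(0)=4. Closed form: (4+1)·2^6 - 1 = 319.

Answer: 319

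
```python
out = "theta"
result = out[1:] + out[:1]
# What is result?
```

Trace:
`out = "theta"` → out = 'theta'
`result = out[1:] + out[:1]` → result = 'hetat'
So result = 'hetat'

Answer: 'hetat'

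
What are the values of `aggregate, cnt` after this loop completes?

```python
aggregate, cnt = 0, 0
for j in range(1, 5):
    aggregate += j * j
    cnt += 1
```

Sum of squares and count
`aggregate, cnt` takes the values: (0, 0) → (1, 0) → (1, 1) → (5, 1) → (5, 2) → (14, 2) → (14, 3) → (30, 3) → (30, 4)

Answer: 30, 4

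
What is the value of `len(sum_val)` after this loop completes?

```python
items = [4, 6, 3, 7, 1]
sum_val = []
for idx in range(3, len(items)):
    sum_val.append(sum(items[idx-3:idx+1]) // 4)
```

Number of 4-element averages
`sum_val` takes the values: [] → [5] → [5, 4]
So `len(sum_val)` = 2

Answer: 2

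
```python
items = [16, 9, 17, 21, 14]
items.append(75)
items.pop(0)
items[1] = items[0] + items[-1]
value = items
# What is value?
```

Trace:
`items = [16, 9, 17, 21, 14]` → items = [16, 9, 17, 21, 14]
`items.append(75)` → items = [16, 9, 17, 21, 14, 75]
`items.pop(0)` → items = [9, 17, 21, 14, 75]
`items[1] = items[0] + items[-1]` → items = [9, 84, 21, 14, 75]
`value = items` → value = [9, 84, 21, 14, 75]
So value = [9, 84, 21, 14, 75]

Answer: [9, 84, 21, 14, 75]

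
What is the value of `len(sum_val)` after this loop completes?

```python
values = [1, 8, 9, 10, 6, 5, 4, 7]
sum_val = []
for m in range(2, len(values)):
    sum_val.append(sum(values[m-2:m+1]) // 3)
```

Number of 3-element averages
`sum_val` takes the values: [] → [6] → [6, 9] → [6, 9, 8] → [6, 9, 8, 7] → [6, 9, 8, 7, 5] → [6, 9, 8, 7, 5, 5]
So `len(sum_val)` = 6

Answer: 6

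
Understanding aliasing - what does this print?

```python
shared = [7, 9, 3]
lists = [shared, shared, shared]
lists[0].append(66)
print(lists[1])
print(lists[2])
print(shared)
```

Key concept: list of same reference.
Step by step:
`shared = [7, 9, 3]` → shared = [7, 9, 3]
`lists = [shared, shared, shared]` → lists = [[7, 9, 3], [7, 9, 3], [7, 9, 3]]
`lists[0].append(66)` → shared = [7, 9, 3, 66]; lists = [[7, 9, 3, 66], [7, 9, 3, 66], [7, 9, 3, 66]]
`print(lists[1])` → prints [7, 9, 3, 66]
`print(lists[2])` → prints [7, 9, 3, 66]
`print(shared)` → prints [7, 9, 3, 66]

Answer:
[7, 9, 3, 66]
[7, 9, 3, 66]
[7, 9, 3, 66]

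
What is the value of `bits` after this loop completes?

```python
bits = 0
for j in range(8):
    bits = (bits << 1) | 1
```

Build 8 consecutive 1-bits: 0b11111111
`bits` takes the values: 0 → 1 → 3 → 7 → 15 → 31 → 63 → 127 → 255

Answer: 255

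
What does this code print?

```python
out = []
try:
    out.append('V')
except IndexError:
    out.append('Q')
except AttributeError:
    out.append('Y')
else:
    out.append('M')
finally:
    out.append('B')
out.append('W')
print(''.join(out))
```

Execution trace: 'V' (try body, no exception) → 'M' (else) → 'B' (finally) → 'W' (after the try/except). Output: VMBW

Answer: VMBW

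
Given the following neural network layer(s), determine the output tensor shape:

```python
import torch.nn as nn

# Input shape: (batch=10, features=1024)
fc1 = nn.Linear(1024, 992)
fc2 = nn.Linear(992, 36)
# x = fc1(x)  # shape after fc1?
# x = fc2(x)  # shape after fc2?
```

Input: (10, 1024) -> after fc1: (10, 992) -> Output: (10, 36)

Answer: (10, 36)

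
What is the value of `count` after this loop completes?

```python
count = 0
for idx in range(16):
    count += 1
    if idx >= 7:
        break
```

Loop breaks when idx reaches 7, count is 8
`count` takes the values: 0 → 1 → 2 → 3 → 4 → 5 → 6 → 7 → 8

Answer: 8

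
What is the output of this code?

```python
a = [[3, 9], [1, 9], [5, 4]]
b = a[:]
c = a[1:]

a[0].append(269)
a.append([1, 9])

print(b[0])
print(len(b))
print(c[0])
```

Key concept: slice with nested mutation.
Step by step:
`a = [[3, 9], [1, 9], [5, 4]]` → a = [[3, 9], [1, 9], [5, 4]]
`b = a[:]` → b = [[3, 9], [1, 9], [5, 4]]
`c = a[1:]` → c = [[1, 9], [5, 4]]
`a[0].append(269)` → a = [[3, 9, 269], [1, 9], [5, 4]]; b = [[3, 9, 269], [1, 9], [5, 4]]
`a.append([1, 9])` → a = [[3, 9, 269], [1, 9], [5, 4], [1, 9]]
`print(b[0])` → prints [3, 9, 269]
`print(len(b))` → prints 3
`print(c[0])` → prints [1, 9]

Answer:
[3, 9, 269]
3
[1, 9]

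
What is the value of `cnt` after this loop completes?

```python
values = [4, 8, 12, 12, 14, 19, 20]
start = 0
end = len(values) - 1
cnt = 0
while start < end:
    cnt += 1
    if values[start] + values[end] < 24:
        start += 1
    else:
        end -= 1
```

Steps to find pair summing to 24
`cnt` takes the values: 0 → 1 → 2 → 3 → 4 → 5 → 6

Answer: 6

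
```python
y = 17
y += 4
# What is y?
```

Trace:
`y = 17` → y = 17
`y += 4` → y = 21
So y = 21

Answer: 21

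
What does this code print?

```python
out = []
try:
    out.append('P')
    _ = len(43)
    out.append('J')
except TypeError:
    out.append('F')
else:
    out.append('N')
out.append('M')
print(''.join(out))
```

Execution trace: 'P' (try body) → 'F' (except TypeError) → 'M' (after the try/except). Output: PFM

Answer: PFM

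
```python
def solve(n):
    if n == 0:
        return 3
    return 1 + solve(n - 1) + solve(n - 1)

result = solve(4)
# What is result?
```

solve(n) = 1 + 2·solve(n-1), solve(0)=3. Closed form: (3+1)·2^4 - 1 = 63.

Answer: 63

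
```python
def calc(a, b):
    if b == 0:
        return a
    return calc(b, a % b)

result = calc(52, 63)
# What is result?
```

calc(52, 63) -> calc(63, 52) -> calc(52, 11) -> calc(11, 8) -> calc(8, 3) -> calc(3, 2) -> calc(2, 1) -> calc(1, 0) -> 1

Answer: 1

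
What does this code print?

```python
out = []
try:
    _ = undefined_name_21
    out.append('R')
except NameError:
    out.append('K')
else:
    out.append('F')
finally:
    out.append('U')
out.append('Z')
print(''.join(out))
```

Execution trace: 'K' (except NameError) → 'U' (finally) → 'Z' (after the try/except). Output: KUZ

Answer: KUZ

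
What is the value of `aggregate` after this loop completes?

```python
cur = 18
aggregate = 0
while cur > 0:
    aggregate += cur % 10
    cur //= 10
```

Sum digits of 18
`aggregate` takes the values: 0 → 8 → 9

Answer: 9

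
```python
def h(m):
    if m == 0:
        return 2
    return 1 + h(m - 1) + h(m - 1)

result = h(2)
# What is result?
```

h(m) = 1 + 2·h(m-1), h(0)=2. Closed form: (2+1)·2^2 - 1 = 11.

Answer: 11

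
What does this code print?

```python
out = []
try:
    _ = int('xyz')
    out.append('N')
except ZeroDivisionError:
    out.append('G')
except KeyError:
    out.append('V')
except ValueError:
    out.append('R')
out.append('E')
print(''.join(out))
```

Execution trace: 'R' (except ValueError) → 'E' (after the try/except). Output: RE

Answer: RE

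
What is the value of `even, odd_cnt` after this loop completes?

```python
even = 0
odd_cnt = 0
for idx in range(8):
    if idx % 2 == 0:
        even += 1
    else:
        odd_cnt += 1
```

Count evens and odds in range(8)
`even, odd_cnt` takes the values: (0, 0) → (1, 0) → (1, 1) → (2, 1) → (2, 2) → (3, 2) → (3, 3) → (4, 3) → (4, 4)

Answer: 4, 4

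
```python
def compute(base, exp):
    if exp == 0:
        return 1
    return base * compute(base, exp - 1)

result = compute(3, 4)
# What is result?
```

compute(3, 4) = 3 * 3 * 3 * 3 = 81

Answer: 81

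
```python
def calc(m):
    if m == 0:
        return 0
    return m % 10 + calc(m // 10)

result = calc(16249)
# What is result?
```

Sum of digits of 16249: 9 + 4 + 2 + 6 + 1 = 22

Answer: 22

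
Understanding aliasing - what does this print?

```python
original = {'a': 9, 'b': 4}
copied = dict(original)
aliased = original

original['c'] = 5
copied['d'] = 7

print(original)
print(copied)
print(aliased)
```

Key concept: dict() creates copy, assignment creates alias.
Step by step:
`original = {'a': 9, 'b': 4}` → original = {'a': 9, 'b': 4}
`copied = dict(original)` → copied = {'a': 9, 'b': 4}
`aliased = original` → aliased = {'a': 9, 'b': 4} (same object as original)
`original['c'] = 5` → original = {'a': 9, 'b': 4, 'c': 5} (same object as aliased); aliased = {'a': 9, 'b': 4, 'c': 5} (same object as original)
`copied['d'] = 7` → copied = {'a': 9, 'b': 4, 'd': 7}
`print(original)` → prints {'a': 9, 'b': 4, 'c': 5}
`print(copied)` → prints {'a': 9, 'b': 4, 'd': 7}
`print(aliased)` → prints {'a': 9, 'b': 4, 'c': 5}

Answer:
{'a': 9, 'b': 4, 'c': 5}
{'a': 9, 'b': 4, 'd': 7}
{'a': 9, 'b': 4, 'c': 5}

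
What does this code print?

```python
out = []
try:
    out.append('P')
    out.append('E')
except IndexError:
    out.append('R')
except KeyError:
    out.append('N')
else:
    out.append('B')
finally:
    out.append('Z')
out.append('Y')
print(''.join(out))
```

Execution trace: 'P' (try body) → 'E' (try body, no exception) → 'B' (else) → 'Z' (finally) → 'Y' (after the try/except). Output: PEBZY

Answer: PEBZY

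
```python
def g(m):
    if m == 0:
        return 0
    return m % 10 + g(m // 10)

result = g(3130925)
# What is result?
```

Sum of digits of 3130925: 5 + 2 + 9 + 0 + 3 + 1 + 3 = 23

Answer: 23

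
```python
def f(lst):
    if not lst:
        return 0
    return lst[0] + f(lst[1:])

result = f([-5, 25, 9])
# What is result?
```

(-5) + 25 + 9 + 0 = 29

Answer: 29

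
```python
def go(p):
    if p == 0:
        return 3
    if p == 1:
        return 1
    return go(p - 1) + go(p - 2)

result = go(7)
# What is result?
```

Build up from base cases: go(0)=3, go(1)=1, go(2)=4, go(3)=5, go(4)=9, go(5)=14, go(6)=23, ..., go(7)=37

Answer: 37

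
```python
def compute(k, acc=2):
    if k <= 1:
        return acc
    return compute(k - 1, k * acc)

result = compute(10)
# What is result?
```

Accumulator trace (n, acc): (10, 2) -> (9, 20) -> (8, 180) -> (7, 1440) -> (6, 10080) -> (5, 60480) -> (4, 302400) -> (3, 1209600) -> (2, 3628800) -> (1, 7257600) -> return 7257600

Answer: 7257600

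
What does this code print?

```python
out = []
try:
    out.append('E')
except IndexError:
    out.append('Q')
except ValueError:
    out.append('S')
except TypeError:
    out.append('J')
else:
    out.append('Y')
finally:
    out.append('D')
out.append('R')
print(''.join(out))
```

Execution trace: 'E' (try body, no exception) → 'Y' (else) → 'D' (finally) → 'R' (after the try/except). Output: EYDR

Answer: EYDR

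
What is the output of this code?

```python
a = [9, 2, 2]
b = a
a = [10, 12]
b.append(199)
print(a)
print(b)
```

Key concept: rebinding vs mutation: a is rebound to a new list, b still points at the original.
Step by step:
`a = [9, 2, 2]` → a = [9, 2, 2]
`b = a` → b = [9, 2, 2] (same object as a)
`a = [10, 12]` → a = [10, 12]
`b.append(199)` → b = [9, 2, 2, 199]
`print(a)` → prints [10, 12]
`print(b)` → prints [9, 2, 2, 199]

Answer:
[10, 12]
[9, 2, 2, 199]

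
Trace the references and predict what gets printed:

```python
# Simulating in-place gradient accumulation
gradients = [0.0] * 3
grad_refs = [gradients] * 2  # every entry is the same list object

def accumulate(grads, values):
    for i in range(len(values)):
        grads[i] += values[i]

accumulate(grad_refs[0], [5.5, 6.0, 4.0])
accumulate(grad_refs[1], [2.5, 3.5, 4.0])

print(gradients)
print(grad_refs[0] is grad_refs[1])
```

Key concept: gradient accumulation aliasing.
Step by step:
`gradients = [0.0] * 3` → gradients = [0.0, 0.0, 0.0]
`grad_refs = [gradients] * 2` → grad_refs = [[0.0, 0.0, 0.0], [0.0, 0.0, 0.0]]
`accumulate(grad_refs[0], [5.5, 6.0, 4.0])` → gradients = [5.5, 6.0, 4.0]; grad_refs = [[5.5, 6.0, 4.0], [5.5, 6.0, 4.0]]
`accumulate(grad_refs[1], [2.5, 3.5, 4.0])` → gradients = [8.0, 9.5, 8.0]; grad_refs = [[8.0, 9.5, 8.0], [8.0, 9.5, 8.0]]
`print(gradients)` → prints [8.0, 9.5, 8.0]
`print(grad_refs[0] is grad_refs[1])` → prints True

Answer:
[8.0, 9.5, 8.0]
True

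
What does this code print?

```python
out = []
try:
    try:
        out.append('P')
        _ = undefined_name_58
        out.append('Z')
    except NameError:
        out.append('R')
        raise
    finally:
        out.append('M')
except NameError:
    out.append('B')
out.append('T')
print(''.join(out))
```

Execution trace: 'P' (inner try body) → 'R' (inner except NameError) → 'M' (inner finally) → 'B' (outer except NameError) → 'T' (after the try/except). Output: PRMBT

Answer: PRMBT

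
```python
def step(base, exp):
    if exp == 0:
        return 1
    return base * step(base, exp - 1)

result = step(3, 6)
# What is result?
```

step(3, 6) = 3 * 3 * 3 * 3 * 3 * 3 = 729

Answer: 729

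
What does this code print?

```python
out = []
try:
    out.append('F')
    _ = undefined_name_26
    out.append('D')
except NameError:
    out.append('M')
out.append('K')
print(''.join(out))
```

Execution trace: 'F' (try body) → 'M' (except NameError) → 'K' (after the try/except). Output: FMK

Answer: FMK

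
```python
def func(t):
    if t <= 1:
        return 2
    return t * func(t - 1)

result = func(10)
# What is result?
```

func(10) = 10 * 9 * 8 * 7 * 6 * 5 * 4 * 3 * 2 * 2 = 7257600

Answer: 7257600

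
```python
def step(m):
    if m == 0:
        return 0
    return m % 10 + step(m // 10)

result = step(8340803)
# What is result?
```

Sum of digits of 8340803: 3 + 0 + 8 + 0 + 4 + 3 + 8 = 26

Answer: 26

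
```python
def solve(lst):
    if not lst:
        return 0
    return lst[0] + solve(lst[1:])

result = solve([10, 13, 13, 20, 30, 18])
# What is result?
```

10 + 13 + 13 + 20 + 30 + 18 + 0 = 104

Answer: 104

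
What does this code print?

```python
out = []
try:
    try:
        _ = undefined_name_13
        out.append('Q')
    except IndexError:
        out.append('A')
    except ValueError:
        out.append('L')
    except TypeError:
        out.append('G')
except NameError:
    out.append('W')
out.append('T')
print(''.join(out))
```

Execution trace: 'W' (outer except NameError) → 'T' (after the try/except). Output: WT

Answer: WT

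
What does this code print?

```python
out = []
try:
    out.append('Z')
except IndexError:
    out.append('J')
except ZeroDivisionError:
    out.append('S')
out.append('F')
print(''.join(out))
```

Execution trace: 'Z' (try body, no exception) → 'F' (after the try/except). Output: ZF

Answer: ZF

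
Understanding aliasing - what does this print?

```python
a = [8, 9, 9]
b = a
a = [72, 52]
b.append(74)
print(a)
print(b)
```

Key concept: rebinding vs mutation: a is rebound to a new list, b still points at the original.
Step by step:
`a = [8, 9, 9]` → a = [8, 9, 9]
`b = a` → b = [8, 9, 9] (same object as a)
`a = [72, 52]` → a = [72, 52]
`b.append(74)` → b = [8, 9, 9, 74]
`print(a)` → prints [72, 52]
`print(b)` → prints [8, 9, 9, 74]

Answer:
[72, 52]
[8, 9, 9, 74]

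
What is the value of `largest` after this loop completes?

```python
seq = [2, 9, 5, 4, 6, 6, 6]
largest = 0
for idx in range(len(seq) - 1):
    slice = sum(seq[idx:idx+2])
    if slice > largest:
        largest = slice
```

Max sum of 2-element window in [2, 9, 5, 4, 6, 6, 6]
`largest` takes the values: 0 → 11 → 14

Answer: 14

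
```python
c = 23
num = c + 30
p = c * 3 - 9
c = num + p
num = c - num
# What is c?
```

Trace:
`c = 23` → c = 23
`num = c + 30` → num = 53
`p = c * 3 - 9` → p = 60
`c = num + p` → c = 113
`num = c - num` → num = 60
So c = 113

Answer: 113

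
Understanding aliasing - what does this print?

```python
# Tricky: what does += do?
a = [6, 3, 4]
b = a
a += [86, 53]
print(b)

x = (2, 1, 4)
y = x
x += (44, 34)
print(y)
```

Key concept: += behavior differs for mutable vs immutable.
Step by step:
`a = [6, 3, 4]` → a = [6, 3, 4]
`b = a` → b = [6, 3, 4] (same object as a)
`a += [86, 53]` → a = [6, 3, 4, 86, 53] (same object as b); b = [6, 3, 4, 86, 53] (same object as a)
`print(b)` → prints [6, 3, 4, 86, 53]
`x = (2, 1, 4)` → x = (2, 1, 4)
`y = x` → y = (2, 1, 4)
`x += (44, 34)` → x = (2, 1, 4, 44, 34)
`print(y)` → prints (2, 1, 4)

Answer:
[6, 3, 4, 86, 53]
(2, 1, 4)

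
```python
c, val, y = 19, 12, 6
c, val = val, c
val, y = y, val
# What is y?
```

Trace:
`c, val, y = 19, 12, 6` → c = 19; val = 12; y = 6
`c, val = val, c` → c = 12; val = 19
`val, y = y, val` → val = 6; y = 19
So y = 19

Answer: 19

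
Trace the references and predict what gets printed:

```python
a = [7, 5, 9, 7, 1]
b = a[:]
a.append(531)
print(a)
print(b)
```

Key concept: slice [:] creates copy.
Step by step:
`a = [7, 5, 9, 7, 1]` → a = [7, 5, 9, 7, 1]
`b = a[:]` → b = [7, 5, 9, 7, 1]
`a.append(531)` → a = [7, 5, 9, 7, 1, 531]
`print(a)` → prints [7, 5, 9, 7, 1, 531]
`print(b)` → prints [7, 5, 9, 7, 1]

Answer:
[7, 5, 9, 7, 1, 531]
[7, 5, 9, 7, 1]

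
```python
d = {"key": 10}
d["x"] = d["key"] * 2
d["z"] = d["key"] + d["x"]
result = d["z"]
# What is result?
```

Trace:
`d = {"key": 10}` → d = {'key': 10}
`d["x"] = d["key"] * 2` → d = {'key': 10, 'x': 20}
`d["z"] = d["key"] + d["x"]` → d = {'key': 10, 'x': 20, 'z': 30}
`result = d["z"]` → result = 30
So result = 30

Answer: 30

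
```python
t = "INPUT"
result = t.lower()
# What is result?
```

Trace:
`t = "INPUT"` → t = 'INPUT'
`result = t.lower()` → result = 'input'
So result = 'input'

Answer: 'input'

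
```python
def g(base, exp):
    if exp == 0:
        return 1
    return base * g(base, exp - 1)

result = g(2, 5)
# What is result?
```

g(2, 5) = 2 * 2 * 2 * 2 * 2 = 32

Answer: 32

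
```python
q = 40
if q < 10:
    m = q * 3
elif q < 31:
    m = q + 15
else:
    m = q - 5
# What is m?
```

Trace:
`q = 40` → q = 40
`if q < 10: ...` → q < 10 is False, q < 31 is False, take else branch → m = 35
So m = 35

Answer: 35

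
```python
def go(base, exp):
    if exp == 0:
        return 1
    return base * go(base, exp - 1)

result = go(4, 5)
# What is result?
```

go(4, 5) = 4 * 4 * 4 * 4 * 4 = 1024

Answer: 1024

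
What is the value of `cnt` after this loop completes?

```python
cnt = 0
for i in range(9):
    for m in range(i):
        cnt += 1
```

Triangle number: 0+1+2+...+8
`cnt` takes the values: 0 → 1 → 2 → 3 → 4 → 5 → 6 → 7 → 8 → 9 → 10 → 11 → 12 → 13 → 14 → 15 → 16 → 17 → 18 → 19 → 20 → 21 → 22 → 23 → 24 → 25 → 26 → 27 → 28 → 29 → 30 → 31 → 32 → 33 → 34 → 35 → 36

Answer: 36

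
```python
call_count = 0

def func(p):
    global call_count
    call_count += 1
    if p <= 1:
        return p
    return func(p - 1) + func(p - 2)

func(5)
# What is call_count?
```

Calls(p) = 1 + Calls(p-1) + Calls(p-2); Calls(0)=Calls(1)=1. For p=5 this gives 15.

Answer: 15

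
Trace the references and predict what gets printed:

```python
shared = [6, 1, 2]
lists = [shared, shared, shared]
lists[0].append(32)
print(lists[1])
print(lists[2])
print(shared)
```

Key concept: list of same reference.
Step by step:
`shared = [6, 1, 2]` → shared = [6, 1, 2]
`lists = [shared, shared, shared]` → lists = [[6, 1, 2], [6, 1, 2], [6, 1, 2]]
`lists[0].append(32)` → shared = [6, 1, 2, 32]; lists = [[6, 1, 2, 32], [6, 1, 2, 32], [6, 1, 2, 32]]
`print(lists[1])` → prints [6, 1, 2, 32]
`print(lists[2])` → prints [6, 1, 2, 32]
`print(shared)` → prints [6, 1, 2, 32]

Answer:
[6, 1, 2, 32]
[6, 1, 2, 32]
[6, 1, 2, 32]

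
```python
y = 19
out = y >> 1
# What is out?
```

Trace:
`y = 19` → y = 19
`out = y >> 1` → out = 9
So out = 9

Answer: 9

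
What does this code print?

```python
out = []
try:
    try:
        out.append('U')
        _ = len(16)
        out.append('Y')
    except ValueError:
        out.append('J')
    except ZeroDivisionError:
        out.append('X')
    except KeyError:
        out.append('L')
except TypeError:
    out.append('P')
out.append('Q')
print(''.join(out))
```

Execution trace: 'U' (inner try body) → 'P' (outer except TypeError) → 'Q' (after the try/except). Output: UPQ

Answer: UPQ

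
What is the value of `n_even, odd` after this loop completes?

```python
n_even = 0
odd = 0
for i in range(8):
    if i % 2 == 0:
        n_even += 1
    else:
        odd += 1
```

Count evens and odds in range(8)
`n_even, odd` takes the values: (0, 0) → (1, 0) → (1, 1) → (2, 1) → (2, 2) → (3, 2) → (3, 3) → (4, 3) → (4, 4)

Answer: 4, 4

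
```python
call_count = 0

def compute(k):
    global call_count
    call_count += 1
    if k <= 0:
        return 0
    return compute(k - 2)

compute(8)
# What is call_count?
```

Linear recursion stepping by 2: 5 calls from k=8 down to ≤0.

Answer: 5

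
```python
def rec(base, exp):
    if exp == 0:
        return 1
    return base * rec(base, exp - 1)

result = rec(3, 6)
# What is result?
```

rec(3, 6) = 3 * 3 * 3 * 3 * 3 * 3 = 729

Answer: 729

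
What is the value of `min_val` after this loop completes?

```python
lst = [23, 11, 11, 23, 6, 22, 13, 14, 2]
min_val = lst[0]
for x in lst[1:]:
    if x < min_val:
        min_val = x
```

Minimum of [23, 11, 11, 23, 6, 22, 13, 14, 2]
`min_val` takes the values: 23 → 11 → 6 → 2

Answer: 2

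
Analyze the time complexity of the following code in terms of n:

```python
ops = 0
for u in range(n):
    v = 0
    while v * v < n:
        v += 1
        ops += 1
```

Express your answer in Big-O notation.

Each loop level contributes: n × √n. Multiplying the contributions gives O(n√n).

Answer: O(n√n)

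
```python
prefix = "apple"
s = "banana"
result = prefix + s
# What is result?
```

Trace:
`prefix = "apple"` → prefix = 'apple'
`s = "banana"` → s = 'banana'
`result = prefix + s` → result = 'applebanana'
So result = 'applebanana'

Answer: 'applebanana'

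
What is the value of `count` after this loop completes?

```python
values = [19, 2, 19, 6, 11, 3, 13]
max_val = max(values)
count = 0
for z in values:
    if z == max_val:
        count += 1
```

Count of max value 19 in [19, 2, 19, 6, 11, 3, 13]
`count` takes the values: 0 → 1 → 2

Answer: 2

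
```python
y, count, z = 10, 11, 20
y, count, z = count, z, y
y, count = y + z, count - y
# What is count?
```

Trace:
`y, count, z = 10, 11, 20` → y = 10; count = 11; z = 20
`y, count, z = count, z, y` → y = 11; count = 20; z = 10
`y, count = y + z, count - y` → y = 21; count = 9
So count = 9

Answer: 9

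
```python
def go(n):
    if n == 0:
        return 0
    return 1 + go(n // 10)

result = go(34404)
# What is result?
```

Count of digits of 34404: 5

Answer: 5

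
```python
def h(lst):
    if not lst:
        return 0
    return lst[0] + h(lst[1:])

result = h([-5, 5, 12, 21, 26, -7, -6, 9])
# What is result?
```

(-5) + 5 + 12 + 21 + 26 + (-7) + (-6) + 9 + 0 = 55

Answer: 55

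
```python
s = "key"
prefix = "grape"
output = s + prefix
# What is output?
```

Trace:
`s = "key"` → s = 'key'
`prefix = "grape"` → prefix = 'grape'
`output = s + prefix` → output = 'keygrape'
So output = 'keygrape'

Answer: 'keygrape'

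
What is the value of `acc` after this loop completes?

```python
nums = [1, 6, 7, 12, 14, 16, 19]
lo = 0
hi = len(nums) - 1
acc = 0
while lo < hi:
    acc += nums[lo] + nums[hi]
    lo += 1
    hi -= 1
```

Sum of pairs from ends
`acc` takes the values: 0 → 20 → 42 → 63

Answer: 63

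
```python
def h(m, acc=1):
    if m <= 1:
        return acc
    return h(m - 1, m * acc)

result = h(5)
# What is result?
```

Accumulator trace (n, acc): (5, 1) -> (4, 5) -> (3, 20) -> (2, 60) -> (1, 120) -> return 120

Answer: 120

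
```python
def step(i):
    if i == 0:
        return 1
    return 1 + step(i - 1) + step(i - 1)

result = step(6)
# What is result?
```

step(i) = 1 + 2·step(i-1), step(0)=1. Closed form: (1+1)·2^6 - 1 = 127.

Answer: 127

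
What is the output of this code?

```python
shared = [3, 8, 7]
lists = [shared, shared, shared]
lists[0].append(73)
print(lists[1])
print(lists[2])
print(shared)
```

Key concept: list of same reference.
Step by step:
`shared = [3, 8, 7]` → shared = [3, 8, 7]
`lists = [shared, shared, shared]` → lists = [[3, 8, 7], [3, 8, 7], [3, 8, 7]]
`lists[0].append(73)` → shared = [3, 8, 7, 73]; lists = [[3, 8, 7, 73], [3, 8, 7, 73], [3, 8, 7, 73]]
`print(lists[1])` → prints [3, 8, 7, 73]
`print(lists[2])` → prints [3, 8, 7, 73]
`print(shared)` → prints [3, 8, 7, 73]

Answer:
[3, 8, 7, 73]
[3, 8, 7, 73]
[3, 8, 7, 73]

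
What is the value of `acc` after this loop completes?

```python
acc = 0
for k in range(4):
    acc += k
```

Sum of 0 to 3 = 6
`acc` takes the values: 0 → 1 → 3 → 6

Answer: 6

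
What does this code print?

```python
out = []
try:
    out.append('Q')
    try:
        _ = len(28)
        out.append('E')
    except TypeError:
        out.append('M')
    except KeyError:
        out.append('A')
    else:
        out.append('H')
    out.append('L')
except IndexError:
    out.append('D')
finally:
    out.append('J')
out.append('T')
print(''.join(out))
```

Execution trace: 'Q' (try body) → 'M' (inner except TypeError) → 'L' (try body, no exception) → 'J' (finally) → 'T' (after the try/except). Output: QMLJT

Answer: QMLJT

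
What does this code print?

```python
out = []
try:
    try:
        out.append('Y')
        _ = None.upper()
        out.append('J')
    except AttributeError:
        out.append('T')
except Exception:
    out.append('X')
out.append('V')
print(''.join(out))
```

Execution trace: 'Y' (inner try body) → 'T' (inner except AttributeError) → 'V' (after the try/except). Output: YTV

Answer: YTV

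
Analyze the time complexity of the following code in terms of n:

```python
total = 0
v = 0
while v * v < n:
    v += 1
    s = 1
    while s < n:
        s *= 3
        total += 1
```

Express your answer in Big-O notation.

Each loop level contributes: √n × log n. Multiplying the contributions gives O(√n log n).

Answer: O(√n log n)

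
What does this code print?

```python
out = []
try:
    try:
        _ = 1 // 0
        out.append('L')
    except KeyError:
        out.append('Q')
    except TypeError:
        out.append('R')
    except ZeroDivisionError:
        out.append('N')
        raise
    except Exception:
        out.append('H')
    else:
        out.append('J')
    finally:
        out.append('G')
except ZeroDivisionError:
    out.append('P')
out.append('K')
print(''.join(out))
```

Execution trace: 'N' (inner except ZeroDivisionError) → 'G' (inner finally) → 'P' (outer except ZeroDivisionError) → 'K' (after the try/except). Output: NGPK

Answer: NGPK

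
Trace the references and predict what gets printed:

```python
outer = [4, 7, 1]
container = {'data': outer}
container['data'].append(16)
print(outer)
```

Key concept: dict holds reference to list.
Step by step:
`outer = [4, 7, 1]` → outer = [4, 7, 1]
`container = {'data': outer}` → container = {'data': [4, 7, 1]}
`container['data'].append(16)` → outer = [4, 7, 1, 16]; container = {'data': [4, 7, 1, 16]}
`print(outer)` → prints [4, 7, 1, 16]

Answer: [4, 7, 1, 16]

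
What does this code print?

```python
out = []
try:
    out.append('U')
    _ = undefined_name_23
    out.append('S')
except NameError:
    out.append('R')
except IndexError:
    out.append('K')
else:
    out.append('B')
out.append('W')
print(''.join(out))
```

Execution trace: 'U' (try body) → 'R' (except NameError) → 'W' (after the try/except). Output: URW

Answer: URW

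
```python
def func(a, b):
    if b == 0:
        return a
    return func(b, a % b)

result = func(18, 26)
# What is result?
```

func(18, 26) -> func(26, 18) -> func(18, 8) -> func(8, 2) -> func(2, 0) -> 2

Answer: 2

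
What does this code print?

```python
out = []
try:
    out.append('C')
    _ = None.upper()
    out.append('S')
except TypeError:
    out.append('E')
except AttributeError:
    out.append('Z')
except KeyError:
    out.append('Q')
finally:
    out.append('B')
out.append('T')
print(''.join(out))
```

Execution trace: 'C' (try body) → 'Z' (except AttributeError) → 'B' (finally) → 'T' (after the try/except). Output: CZBT

Answer: CZBT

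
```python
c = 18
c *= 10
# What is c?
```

Trace:
`c = 18` → c = 18
`c *= 10` → c = 180
So c = 180

Answer: 180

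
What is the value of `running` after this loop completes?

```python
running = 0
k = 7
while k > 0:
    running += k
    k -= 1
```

Sum 7 down to 1
`running` takes the values: 0 → 7 → 13 → 18 → 22 → 25 → 27 → 28

Answer: 28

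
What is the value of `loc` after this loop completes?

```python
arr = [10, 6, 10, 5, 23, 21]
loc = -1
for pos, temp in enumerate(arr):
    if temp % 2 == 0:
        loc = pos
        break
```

First even number index in [10, 6, 10, 5, 23, 21]
`loc` takes the values: -1 → 0

Answer: 0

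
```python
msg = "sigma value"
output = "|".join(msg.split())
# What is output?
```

Trace:
`msg = "sigma value"` → msg = 'sigma value'
`output = "|".join(msg.split())` → output = 'sigma|value'
So output = 'sigma|value'

Answer: 'sigma|value'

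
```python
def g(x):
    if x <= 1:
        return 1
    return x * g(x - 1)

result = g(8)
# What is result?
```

g(8) = 8 * 7 * 6 * 5 * 4 * 3 * 2 * 1 = 40320

Answer: 40320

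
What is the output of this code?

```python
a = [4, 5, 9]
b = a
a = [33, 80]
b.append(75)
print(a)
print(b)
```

Key concept: rebinding vs mutation: a is rebound to a new list, b still points at the original.
Step by step:
`a = [4, 5, 9]` → a = [4, 5, 9]
`b = a` → b = [4, 5, 9] (same object as a)
`a = [33, 80]` → a = [33, 80]
`b.append(75)` → b = [4, 5, 9, 75]
`print(a)` → prints [33, 80]
`print(b)` → prints [4, 5, 9, 75]

Answer:
[33, 80]
[4, 5, 9, 75]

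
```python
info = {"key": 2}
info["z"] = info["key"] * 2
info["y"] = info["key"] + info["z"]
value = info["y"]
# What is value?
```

Trace:
`info = {"key": 2}` → info = {'key': 2}
`info["z"] = info["key"] * 2` → info = {'key': 2, 'z': 4}
`info["y"] = info["key"] + info["z"]` → info = {'key': 2, 'z': 4, 'y': 6}
`value = info["y"]` → value = 6
So value = 6

Answer: 6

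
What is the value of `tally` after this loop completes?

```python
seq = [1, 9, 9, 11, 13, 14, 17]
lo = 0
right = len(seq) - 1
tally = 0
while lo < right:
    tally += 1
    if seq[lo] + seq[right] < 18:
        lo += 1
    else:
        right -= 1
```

Steps to find pair summing to 18
`tally` takes the values: 0 → 1 → 2 → 3 → 4 → 5 → 6

Answer: 6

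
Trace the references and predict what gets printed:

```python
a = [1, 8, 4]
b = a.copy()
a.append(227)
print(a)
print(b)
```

Key concept: list.copy() creates independent copy.
Step by step:
`a = [1, 8, 4]` → a = [1, 8, 4]
`b = a.copy()` → b = [1, 8, 4]
`a.append(227)` → a = [1, 8, 4, 227]
`print(a)` → prints [1, 8, 4, 227]
`print(b)` → prints [1, 8, 4]

Answer:
[1, 8, 4, 227]
[1, 8, 4]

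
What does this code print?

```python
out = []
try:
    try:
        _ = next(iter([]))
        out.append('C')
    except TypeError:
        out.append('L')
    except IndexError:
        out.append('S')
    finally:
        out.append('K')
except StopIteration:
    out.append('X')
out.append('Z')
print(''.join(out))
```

Execution trace: 'K' (finally) → 'X' (outer except StopIteration) → 'Z' (after the try/except). Output: KXZ

Answer: KXZ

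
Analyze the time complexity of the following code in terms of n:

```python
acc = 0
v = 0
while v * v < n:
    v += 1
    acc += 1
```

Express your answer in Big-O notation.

Each loop level contributes: √n. Multiplying the contributions gives O(√n).

Answer: O(√n)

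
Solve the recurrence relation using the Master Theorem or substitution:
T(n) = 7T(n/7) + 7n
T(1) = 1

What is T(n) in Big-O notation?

By Master Theorem: a=7, b=7, f(n)=7n. Since log_7(7) = 1 and f(n) = Θ(n^1), Case 2 applies. T(n) = O(n log n).

Answer: O(n log n)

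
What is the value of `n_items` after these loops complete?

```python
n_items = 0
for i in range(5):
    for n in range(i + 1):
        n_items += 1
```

Triangle: 1 + 2 + ... + 5
`n_items` takes the values: 0 → 1 → 2 → 3 → 4 → 5 → 6 → 7 → 8 → 9 → 10 → 11 → 12 → 13 → 14 → 15

Answer: 15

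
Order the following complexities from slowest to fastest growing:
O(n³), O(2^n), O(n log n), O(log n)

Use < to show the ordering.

Ordered by growth rate: O(log n) < O(n log n) < O(n³) < O(2^n)

Answer: O(log n) < O(n log n) < O(n³) < O(2^n)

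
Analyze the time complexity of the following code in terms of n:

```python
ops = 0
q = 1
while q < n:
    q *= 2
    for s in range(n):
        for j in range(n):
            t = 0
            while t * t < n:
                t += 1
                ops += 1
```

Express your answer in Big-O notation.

Each loop level contributes: log n × n × n × √n. Multiplying the contributions gives O(n^2√n log n).

Answer: O(n^2√n log n)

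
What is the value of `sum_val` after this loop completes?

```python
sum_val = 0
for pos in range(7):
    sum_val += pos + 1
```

Start at 0, add 1 to 7 = 28
`sum_val` takes the values: 0 → 1 → 3 → 6 → 10 → 15 → 21 → 28

Answer: 28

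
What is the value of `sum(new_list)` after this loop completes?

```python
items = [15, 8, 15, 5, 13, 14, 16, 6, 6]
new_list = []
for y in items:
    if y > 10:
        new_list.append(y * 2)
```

Sum of doubled values > 10
`new_list` takes the values: [] → [30] → [30, 30] → [30, 30, 26] → [30, 30, 26, 28] → [30, 30, 26, 28, 32]
So `sum(new_list)` = 146

Answer: 146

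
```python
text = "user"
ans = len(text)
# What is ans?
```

Trace:
`text = "user"` → text = 'user'
`ans = len(text)` → ans = 4
So ans = 4

Answer: 4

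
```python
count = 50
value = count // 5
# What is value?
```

Trace:
`count = 50` → count = 50
`value = count // 5` → value = 10
So value = 10

Answer: 10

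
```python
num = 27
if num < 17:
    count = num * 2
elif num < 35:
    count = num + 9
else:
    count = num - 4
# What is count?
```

Trace:
`num = 27` → num = 27
`if num < 17: ...` → num < 17 is False, num < 35 is True → count = 36
So count = 36

Answer: 36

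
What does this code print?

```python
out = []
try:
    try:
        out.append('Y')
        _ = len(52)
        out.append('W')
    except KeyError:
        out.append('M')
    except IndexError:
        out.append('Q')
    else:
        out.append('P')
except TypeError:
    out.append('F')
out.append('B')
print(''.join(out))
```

Execution trace: 'Y' (try body) → 'F' (outer except TypeError) → 'B' (after the try/except). Output: YFB

Answer: YFB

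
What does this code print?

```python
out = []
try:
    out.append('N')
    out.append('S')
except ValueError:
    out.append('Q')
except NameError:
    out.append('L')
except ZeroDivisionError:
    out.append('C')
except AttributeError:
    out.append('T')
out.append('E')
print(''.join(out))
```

Execution trace: 'N' (try body) → 'S' (try body, no exception) → 'E' (after the try/except). Output: NSE

Answer: NSE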